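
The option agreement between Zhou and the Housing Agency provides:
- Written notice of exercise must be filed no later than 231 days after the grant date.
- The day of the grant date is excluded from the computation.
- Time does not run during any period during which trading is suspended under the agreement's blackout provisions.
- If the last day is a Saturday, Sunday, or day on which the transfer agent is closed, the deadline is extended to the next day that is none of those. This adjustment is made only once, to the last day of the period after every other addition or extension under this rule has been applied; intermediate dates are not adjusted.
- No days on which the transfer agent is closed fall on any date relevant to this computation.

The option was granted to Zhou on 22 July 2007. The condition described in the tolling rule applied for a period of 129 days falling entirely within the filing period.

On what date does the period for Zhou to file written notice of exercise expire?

July 16, 2008

231 days after 22 July 2007 is March 9, 2008.
Tolling adds 129 days: March 9, 2008 + 129 days = July 16, 2008.
July 16, 2008 is a Wednesday and not a day on which the transfer agent is closed, so no extension applies.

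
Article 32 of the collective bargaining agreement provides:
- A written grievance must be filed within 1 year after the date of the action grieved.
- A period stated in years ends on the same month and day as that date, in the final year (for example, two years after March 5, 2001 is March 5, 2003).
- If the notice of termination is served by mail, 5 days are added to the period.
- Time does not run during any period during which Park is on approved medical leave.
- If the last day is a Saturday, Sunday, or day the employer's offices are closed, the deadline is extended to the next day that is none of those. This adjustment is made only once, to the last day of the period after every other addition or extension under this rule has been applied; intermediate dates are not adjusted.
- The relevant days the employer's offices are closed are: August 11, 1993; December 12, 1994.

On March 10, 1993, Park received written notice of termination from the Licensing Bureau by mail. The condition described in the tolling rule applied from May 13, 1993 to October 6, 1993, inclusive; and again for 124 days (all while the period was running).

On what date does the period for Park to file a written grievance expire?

December 13, 1994

1 year after March 10, 1993 is March 10, 1994.
Service was by mail, adding 5 days: March 10, 1994 + 5 days = March 15, 1994.
From May 13, 1993 through October 6, 1993 inclusive is 147 days; tolling adds 147 days: March 15, 1994 + 147 days = August 9, 1994.
Tolling adds 124 days: August 9, 1994 + 124 days = December 11, 1994.
December 11, 1994 is Sunday; December 12, 1994 is a listed holiday. The next qualifying day is December 13, 1994.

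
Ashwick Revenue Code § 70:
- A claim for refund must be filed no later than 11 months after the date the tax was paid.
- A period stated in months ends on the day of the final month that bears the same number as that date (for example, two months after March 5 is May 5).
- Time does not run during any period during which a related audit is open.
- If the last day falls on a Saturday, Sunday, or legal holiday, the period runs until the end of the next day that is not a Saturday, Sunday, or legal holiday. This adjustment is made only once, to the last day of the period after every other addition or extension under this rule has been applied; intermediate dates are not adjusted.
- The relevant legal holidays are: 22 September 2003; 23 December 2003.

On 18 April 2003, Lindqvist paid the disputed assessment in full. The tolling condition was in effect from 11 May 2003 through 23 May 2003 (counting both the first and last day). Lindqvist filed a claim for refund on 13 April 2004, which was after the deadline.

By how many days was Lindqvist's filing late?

11 months after 18 April 2003 is March 18, 2004.
From May 11, 2003 through May 23, 2003 inclusive is 13 days; tolling adds 13 days: March 18, 2004 + 13 days = March 31, 2004.
March 31, 2004 is a Wednesday and not a legal holiday, so no extension applies.
The deadline is March 31, 2004; from March 31, 2004 to April 13, 2004 is 13 days.

13 days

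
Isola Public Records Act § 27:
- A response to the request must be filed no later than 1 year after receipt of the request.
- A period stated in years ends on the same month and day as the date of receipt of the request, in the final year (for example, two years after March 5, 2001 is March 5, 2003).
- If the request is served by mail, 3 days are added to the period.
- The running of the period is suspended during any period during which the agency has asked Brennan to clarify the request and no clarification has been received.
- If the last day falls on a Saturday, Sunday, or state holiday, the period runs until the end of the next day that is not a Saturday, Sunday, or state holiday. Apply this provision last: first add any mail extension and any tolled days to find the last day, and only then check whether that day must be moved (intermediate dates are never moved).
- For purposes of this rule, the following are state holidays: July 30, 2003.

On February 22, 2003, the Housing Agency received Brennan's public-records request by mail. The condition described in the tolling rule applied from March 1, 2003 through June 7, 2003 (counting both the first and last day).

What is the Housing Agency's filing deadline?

June 3, 2004

1 year after February 22, 2003 is February 22, 2004.
Service was by mail, adding 3 days: February 22, 2004 + 3 days = February 25, 2004.
From March 1, 2003 through June 7, 2003 inclusive is 99 days; tolling adds 99 days: February 25, 2004 + 99 days = June 3, 2004.
June 3, 2004 is a Thursday and not a state holiday, so no extension applies.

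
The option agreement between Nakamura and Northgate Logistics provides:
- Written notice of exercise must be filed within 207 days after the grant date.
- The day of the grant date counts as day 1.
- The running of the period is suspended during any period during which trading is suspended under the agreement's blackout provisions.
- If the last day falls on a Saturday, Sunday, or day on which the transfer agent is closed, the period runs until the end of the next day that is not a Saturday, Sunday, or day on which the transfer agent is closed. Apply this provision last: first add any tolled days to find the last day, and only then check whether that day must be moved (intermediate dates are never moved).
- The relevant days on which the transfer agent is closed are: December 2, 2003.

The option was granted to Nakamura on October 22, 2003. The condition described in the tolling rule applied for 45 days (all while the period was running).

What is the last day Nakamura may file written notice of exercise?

Counting October 22, 2003 as day 1, day 207 is May 15, 2004.
Tolling adds 45 days: May 15, 2004 + 45 days = June 29, 2004.
June 29, 2004 is a Tuesday and not a day on which the transfer agent is closed, so no extension applies.

June 29, 2004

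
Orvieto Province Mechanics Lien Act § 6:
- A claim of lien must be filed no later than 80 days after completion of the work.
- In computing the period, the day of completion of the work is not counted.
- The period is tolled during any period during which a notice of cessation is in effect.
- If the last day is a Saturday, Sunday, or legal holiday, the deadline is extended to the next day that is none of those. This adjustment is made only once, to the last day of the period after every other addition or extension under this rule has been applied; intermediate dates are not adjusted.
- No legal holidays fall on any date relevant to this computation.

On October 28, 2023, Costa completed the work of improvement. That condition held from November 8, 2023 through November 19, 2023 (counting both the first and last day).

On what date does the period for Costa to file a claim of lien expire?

January 29, 2024

80 days after October 28, 2023 is January 16, 2024.
From November 8, 2023 through November 19, 2023 inclusive is 12 days; tolling adds 12 days: January 16, 2024 + 12 days = January 28, 2024.
January 28, 2024 is Sunday. The next qualifying day is January 29, 2024.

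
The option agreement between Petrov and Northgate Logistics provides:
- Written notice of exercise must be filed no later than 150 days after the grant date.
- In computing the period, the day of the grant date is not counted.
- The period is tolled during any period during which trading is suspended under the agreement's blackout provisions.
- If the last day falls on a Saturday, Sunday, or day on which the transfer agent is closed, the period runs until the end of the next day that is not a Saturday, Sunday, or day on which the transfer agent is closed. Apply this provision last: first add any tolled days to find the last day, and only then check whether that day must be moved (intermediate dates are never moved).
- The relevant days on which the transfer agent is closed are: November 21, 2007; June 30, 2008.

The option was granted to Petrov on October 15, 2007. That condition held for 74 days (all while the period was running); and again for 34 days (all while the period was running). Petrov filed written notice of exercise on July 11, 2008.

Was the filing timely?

150 days after October 15, 2007 is March 13, 2008.
Tolling adds 74 days: March 13, 2008 + 74 days = May 26, 2008.
Tolling adds 34 days: May 26, 2008 + 34 days = June 29, 2008.
June 29, 2008 is Sunday; June 30, 2008 is a listed holiday. The next qualifying day is July 1, 2008.
The deadline is July 1, 2008; the filing on July 11, 2008 is after that date.

No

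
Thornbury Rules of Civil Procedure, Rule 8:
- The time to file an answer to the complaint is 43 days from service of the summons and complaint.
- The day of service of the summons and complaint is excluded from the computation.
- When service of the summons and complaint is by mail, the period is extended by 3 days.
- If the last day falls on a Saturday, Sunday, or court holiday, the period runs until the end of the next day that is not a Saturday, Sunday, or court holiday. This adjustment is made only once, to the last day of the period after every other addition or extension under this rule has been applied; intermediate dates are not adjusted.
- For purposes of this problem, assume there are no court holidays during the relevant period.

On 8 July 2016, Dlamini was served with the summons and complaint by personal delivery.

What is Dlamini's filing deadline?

43 days after 8 July 2016 is August 20, 2016.
Service was not by mail, so no mail extension applies.
August 20, 2016 is Saturday; August 21, 2016 is Sunday. The next qualifying day is August 22, 2016.

August 22, 2016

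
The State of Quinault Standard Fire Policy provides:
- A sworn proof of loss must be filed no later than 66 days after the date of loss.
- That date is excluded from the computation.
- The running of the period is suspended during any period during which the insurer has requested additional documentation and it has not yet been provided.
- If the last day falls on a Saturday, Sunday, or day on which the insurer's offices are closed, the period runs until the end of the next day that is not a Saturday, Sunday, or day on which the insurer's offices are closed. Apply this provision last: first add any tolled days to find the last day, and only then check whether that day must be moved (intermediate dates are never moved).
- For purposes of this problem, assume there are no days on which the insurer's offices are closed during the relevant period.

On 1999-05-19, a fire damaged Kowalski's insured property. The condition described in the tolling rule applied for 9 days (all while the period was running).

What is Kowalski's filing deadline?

August 2, 1999

66 days after 1999-05-19 is July 24, 1999.
Tolling adds 9 days: July 24, 1999 + 9 days = August 2, 1999.
August 2, 1999 is a Monday and not a day on which the insurer's offices are closed, so no extension applies.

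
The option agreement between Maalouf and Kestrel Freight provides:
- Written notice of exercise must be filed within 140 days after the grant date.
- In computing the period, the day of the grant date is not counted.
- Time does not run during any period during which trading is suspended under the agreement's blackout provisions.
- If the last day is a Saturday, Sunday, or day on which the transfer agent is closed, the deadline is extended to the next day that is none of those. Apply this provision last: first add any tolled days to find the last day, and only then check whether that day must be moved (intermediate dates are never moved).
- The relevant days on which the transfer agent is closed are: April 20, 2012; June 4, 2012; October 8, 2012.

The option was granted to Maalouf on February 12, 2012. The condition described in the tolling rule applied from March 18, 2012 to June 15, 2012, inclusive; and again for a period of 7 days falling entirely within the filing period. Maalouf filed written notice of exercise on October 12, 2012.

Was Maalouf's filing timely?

140 days after February 12, 2012 is July 1, 2012.
From March 18, 2012 through June 15, 2012 inclusive is 90 days; tolling adds 90 days: July 1, 2012 + 90 days = September 29, 2012.
Tolling adds 7 days: September 29, 2012 + 7 days = October 6, 2012.
October 6, 2012 is Saturday; October 7, 2012 is Sunday; October 8, 2012 is a listed holiday. The next qualifying day is October 9, 2012.
The deadline is October 9, 2012; the filing on October 12, 2012 is after that date.

No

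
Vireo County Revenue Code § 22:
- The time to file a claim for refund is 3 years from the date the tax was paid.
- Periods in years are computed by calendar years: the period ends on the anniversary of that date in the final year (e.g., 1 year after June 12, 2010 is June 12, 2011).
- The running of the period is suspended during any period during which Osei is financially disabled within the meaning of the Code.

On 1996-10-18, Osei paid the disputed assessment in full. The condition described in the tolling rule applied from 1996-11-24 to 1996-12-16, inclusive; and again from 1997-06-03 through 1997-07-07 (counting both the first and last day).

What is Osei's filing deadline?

December 15, 1999

3 years after 1996-10-18 is October 18, 1999.
From November 24, 1996 through December 16, 1996 inclusive is 23 days; tolling adds 23 days: October 18, 1999 + 23 days = November 10, 1999.
From June 3, 1997 through July 7, 1997 inclusive is 35 days; tolling adds 35 days: November 10, 1999 + 35 days = December 15, 1999.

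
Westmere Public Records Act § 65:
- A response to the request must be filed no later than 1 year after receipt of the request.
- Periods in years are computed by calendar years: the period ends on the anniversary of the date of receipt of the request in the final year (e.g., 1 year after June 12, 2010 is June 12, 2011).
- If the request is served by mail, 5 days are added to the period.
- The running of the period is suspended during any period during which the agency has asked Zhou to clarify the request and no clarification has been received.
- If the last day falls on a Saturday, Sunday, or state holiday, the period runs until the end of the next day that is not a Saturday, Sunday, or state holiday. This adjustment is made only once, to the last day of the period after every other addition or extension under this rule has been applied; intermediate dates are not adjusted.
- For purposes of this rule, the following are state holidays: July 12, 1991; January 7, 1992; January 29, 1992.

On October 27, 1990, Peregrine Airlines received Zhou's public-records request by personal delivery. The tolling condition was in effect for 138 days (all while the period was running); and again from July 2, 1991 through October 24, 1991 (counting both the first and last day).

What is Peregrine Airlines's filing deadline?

July 6, 1992

1 year after October 27, 1990 is October 27, 1991.
Service was not by mail, so no mail extension applies.
Tolling adds 138 days: October 27, 1991 + 138 days = March 13, 1992.
From July 2, 1991 through October 24, 1991 inclusive is 115 days; tolling adds 115 days: March 13, 1992 + 115 days = July 6, 1992.
July 6, 1992 is a Monday and not a state holiday, so no extension applies.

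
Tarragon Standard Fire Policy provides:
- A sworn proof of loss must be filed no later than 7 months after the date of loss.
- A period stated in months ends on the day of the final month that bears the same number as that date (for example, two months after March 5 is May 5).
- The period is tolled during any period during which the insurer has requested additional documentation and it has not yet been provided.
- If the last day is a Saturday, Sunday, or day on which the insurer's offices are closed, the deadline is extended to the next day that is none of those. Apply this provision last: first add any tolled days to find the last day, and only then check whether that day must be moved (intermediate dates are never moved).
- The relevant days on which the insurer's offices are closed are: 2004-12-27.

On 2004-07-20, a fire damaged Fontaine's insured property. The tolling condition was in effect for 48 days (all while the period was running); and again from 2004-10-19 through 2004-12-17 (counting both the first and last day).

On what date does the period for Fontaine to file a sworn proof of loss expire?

7 months after 2004-07-20 is February 20, 2005.
Tolling adds 48 days: February 20, 2005 + 48 days = April 9, 2005.
From October 19, 2004 through December 17, 2004 inclusive is 60 days; tolling adds 60 days: April 9, 2005 + 60 days = June 8, 2005.
June 8, 2005 is a Wednesday and not a day on which the insurer's offices are closed, so no extension applies.

June 8, 2005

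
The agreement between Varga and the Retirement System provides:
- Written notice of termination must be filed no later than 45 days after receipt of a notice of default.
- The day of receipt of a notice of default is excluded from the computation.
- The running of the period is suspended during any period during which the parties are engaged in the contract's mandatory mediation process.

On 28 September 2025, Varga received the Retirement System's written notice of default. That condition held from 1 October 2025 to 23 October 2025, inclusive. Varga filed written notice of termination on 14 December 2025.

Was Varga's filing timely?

45 days after 28 September 2025 is November 12, 2025.
From October 1, 2025 through October 23, 2025 inclusive is 23 days; tolling adds 23 days: November 12, 2025 + 23 days = December 5, 2025.
The deadline is December 5, 2025; the filing on December 14, 2025 is after that date.

No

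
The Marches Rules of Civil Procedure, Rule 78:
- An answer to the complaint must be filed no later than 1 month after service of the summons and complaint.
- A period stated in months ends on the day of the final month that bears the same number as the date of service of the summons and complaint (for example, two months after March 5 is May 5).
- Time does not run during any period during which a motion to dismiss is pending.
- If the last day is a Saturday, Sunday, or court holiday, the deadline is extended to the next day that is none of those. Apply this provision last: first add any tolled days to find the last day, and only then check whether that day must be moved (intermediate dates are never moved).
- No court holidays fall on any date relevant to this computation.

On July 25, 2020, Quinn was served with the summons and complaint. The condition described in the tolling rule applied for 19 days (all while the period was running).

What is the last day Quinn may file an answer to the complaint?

1 month after July 25, 2020 is August 25, 2020.
Tolling adds 19 days: August 25, 2020 + 19 days = September 13, 2020.
September 13, 2020 is Sunday. The next qualifying day is September 14, 2020.

September 14, 2020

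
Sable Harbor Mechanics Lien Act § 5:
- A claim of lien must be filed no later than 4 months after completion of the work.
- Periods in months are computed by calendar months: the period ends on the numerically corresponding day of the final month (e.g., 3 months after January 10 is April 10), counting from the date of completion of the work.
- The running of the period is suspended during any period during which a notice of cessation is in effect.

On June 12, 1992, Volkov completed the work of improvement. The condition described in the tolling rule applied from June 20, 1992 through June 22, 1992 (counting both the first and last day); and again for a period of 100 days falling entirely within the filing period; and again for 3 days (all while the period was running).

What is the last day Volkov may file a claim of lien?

January 26, 1993

4 months after June 12, 1992 is October 12, 1992.
From June 20, 1992 through June 22, 1992 inclusive is 3 days; tolling adds 3 days: October 12, 1992 + 3 days = October 15, 1992.
Tolling adds 100 days: October 15, 1992 + 100 days = January 23, 1993.
Tolling adds 3 days: January 23, 1993 + 3 days = January 26, 1993.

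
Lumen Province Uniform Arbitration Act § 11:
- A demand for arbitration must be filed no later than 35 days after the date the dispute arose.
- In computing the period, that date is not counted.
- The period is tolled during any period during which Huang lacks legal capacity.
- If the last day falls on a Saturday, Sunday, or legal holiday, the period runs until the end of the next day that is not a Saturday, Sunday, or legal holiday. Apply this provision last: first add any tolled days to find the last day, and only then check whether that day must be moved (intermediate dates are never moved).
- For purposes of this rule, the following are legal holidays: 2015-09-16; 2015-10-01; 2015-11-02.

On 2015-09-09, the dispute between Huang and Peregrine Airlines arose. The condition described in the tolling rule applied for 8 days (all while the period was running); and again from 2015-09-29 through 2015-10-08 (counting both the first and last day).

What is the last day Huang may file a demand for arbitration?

November 3, 2015

35 days after 2015-09-09 is October 14, 2015.
Tolling adds 8 days: October 14, 2015 + 8 days = October 22, 2015.
From September 29, 2015 through October 8, 2015 inclusive is 10 days; tolling adds 10 days: October 22, 2015 + 10 days = November 1, 2015.
November 1, 2015 is Sunday; November 2, 2015 is a listed holiday. The next qualifying day is November 3, 2015.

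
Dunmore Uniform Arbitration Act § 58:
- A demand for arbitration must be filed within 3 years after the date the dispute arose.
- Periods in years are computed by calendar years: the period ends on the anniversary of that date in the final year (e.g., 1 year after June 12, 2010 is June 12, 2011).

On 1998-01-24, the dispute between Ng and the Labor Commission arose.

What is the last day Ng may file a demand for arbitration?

3 years after 1998-01-24 is January 24, 2001.

January 24, 2001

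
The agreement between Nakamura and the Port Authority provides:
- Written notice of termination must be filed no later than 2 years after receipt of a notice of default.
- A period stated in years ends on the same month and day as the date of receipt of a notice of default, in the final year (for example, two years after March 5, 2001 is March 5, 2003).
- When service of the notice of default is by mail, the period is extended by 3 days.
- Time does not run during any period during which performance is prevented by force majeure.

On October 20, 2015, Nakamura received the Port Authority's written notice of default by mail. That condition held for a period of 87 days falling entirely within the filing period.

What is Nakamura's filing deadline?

2 years after October 20, 2015 is October 20, 2017.
Service was by mail, adding 3 days: October 20, 2017 + 3 days = October 23, 2017.
Tolling adds 87 days: October 23, 2017 + 87 days = January 18, 2018.

January 18, 2018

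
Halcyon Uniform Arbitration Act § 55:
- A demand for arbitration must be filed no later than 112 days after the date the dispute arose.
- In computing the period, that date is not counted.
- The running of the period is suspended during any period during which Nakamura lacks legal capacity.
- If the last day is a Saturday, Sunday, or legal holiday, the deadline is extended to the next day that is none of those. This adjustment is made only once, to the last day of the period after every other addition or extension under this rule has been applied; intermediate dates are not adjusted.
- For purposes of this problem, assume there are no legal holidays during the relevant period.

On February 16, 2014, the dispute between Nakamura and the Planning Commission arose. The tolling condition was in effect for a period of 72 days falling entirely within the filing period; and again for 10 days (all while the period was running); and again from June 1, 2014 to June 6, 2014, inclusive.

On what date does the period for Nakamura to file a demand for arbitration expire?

September 4, 2014

112 days after February 16, 2014 is June 8, 2014.
Tolling adds 72 days: June 8, 2014 + 72 days = August 19, 2014.
Tolling adds 10 days: August 19, 2014 + 10 days = August 29, 2014.
From June 1, 2014 through June 6, 2014 inclusive is 6 days; tolling adds 6 days: August 29, 2014 + 6 days = September 4, 2014.
September 4, 2014 is a Thursday and not a legal holiday, so no extension applies.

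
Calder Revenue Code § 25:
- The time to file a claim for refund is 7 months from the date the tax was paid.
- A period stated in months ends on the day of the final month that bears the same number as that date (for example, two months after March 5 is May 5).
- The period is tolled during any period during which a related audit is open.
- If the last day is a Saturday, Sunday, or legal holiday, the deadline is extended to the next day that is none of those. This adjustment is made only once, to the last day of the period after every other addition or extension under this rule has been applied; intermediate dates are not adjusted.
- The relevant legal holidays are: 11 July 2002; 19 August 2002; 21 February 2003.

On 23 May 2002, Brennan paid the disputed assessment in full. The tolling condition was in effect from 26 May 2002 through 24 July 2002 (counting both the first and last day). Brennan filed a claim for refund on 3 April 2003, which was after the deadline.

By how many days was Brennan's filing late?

38 days

7 months after 23 May 2002 is December 23, 2002.
From May 26, 2002 through July 24, 2002 inclusive is 60 days; tolling adds 60 days: December 23, 2002 + 60 days = February 21, 2003.
February 21, 2003 is a listed holiday; February 22, 2003 is Saturday; February 23, 2003 is Sunday. The next qualifying day is February 24, 2003.
The deadline is February 24, 2003; from February 24, 2003 to April 3, 2003 is 38 days.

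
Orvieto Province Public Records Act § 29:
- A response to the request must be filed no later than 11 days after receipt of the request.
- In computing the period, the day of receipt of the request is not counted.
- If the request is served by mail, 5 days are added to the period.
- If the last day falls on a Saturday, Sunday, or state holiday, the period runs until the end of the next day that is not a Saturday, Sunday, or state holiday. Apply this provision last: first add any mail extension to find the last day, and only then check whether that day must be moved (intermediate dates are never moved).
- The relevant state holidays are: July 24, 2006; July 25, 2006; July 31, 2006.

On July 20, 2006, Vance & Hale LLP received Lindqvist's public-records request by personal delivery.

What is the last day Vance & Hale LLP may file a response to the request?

11 days after July 20, 2006 is July 31, 2006.
Service was not by mail, so no mail extension applies.
July 31, 2006 is a listed holiday. The next qualifying day is August 1, 2006.

August 1, 2006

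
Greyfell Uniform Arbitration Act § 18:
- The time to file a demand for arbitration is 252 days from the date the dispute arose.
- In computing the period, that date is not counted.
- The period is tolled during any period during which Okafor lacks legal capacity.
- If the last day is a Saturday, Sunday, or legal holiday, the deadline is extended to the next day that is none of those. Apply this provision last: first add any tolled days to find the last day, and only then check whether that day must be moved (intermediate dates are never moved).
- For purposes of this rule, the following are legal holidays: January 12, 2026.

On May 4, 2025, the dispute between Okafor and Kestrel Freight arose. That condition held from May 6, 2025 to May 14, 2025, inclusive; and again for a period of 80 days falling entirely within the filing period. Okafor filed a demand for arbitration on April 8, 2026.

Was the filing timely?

Yes

252 days after May 4, 2025 is January 11, 2026.
From May 6, 2025 through May 14, 2025 inclusive is 9 days; tolling adds 9 days: January 11, 2026 + 9 days = January 20, 2026.
Tolling adds 80 days: January 20, 2026 + 80 days = April 10, 2026.
April 10, 2026 is a Friday and not a legal holiday, so no extension applies.
The deadline is April 10, 2026; the filing on April 8, 2026 is on or before that date.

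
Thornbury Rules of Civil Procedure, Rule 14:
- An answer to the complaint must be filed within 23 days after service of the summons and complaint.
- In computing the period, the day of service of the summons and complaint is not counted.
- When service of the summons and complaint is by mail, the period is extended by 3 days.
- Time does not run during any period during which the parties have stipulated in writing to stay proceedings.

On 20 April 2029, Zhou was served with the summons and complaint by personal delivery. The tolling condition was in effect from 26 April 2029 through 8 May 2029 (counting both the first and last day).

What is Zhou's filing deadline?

23 days after 20 April 2029 is May 13, 2029.
Service was not by mail, so no mail extension applies.
From April 26, 2029 through May 8, 2029 inclusive is 13 days; tolling adds 13 days: May 13, 2029 + 13 days = May 26, 2029.

May 26, 2029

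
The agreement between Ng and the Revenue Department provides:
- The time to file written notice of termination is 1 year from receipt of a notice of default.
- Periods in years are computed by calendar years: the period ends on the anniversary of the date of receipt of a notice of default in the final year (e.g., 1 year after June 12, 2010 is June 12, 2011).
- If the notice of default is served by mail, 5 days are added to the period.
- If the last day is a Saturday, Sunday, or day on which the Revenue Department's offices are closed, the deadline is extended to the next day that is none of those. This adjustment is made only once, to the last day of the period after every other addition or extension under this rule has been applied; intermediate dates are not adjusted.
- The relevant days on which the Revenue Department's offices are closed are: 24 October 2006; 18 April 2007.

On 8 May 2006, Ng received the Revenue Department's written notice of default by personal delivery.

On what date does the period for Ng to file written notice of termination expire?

1 year after 8 May 2006 is May 8, 2007.
Service was not by mail, so no mail extension applies.
May 8, 2007 is a Tuesday and not a day on which the Revenue Department's offices are closed, so no extension applies.

May 8, 2007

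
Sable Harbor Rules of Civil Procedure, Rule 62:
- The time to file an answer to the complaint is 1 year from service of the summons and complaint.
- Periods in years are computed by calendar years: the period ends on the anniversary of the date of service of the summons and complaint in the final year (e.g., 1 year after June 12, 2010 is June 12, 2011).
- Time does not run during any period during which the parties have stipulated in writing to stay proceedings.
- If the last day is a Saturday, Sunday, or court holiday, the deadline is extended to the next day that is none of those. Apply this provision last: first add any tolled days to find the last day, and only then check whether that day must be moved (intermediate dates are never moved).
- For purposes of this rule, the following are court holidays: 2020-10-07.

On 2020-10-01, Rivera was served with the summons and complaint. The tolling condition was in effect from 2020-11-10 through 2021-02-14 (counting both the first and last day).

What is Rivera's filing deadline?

1 year after 2020-10-01 is October 1, 2021.
From November 10, 2020 through February 14, 2021 inclusive is 97 days; tolling adds 97 days: October 1, 2021 + 97 days = January 6, 2022.
January 6, 2022 is a Thursday and not a court holiday, so no extension applies.

January 6, 2022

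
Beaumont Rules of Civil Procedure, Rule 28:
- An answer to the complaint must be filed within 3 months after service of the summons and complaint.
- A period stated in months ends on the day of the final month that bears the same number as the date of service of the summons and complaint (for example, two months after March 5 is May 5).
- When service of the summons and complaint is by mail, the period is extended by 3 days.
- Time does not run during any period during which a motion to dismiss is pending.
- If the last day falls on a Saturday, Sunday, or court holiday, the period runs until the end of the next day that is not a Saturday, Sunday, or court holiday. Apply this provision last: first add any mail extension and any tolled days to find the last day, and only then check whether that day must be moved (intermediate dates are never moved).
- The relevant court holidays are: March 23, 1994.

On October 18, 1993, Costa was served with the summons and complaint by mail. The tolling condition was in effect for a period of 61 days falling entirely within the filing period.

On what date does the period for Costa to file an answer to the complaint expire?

3 months after October 18, 1993 is January 18, 1994.
Service was by mail, adding 3 days: January 18, 1994 + 3 days = January 21, 1994.
Tolling adds 61 days: January 21, 1994 + 61 days = March 23, 1994.
March 23, 1994 is a listed holiday. The next qualifying day is March 24, 1994.

March 24, 1994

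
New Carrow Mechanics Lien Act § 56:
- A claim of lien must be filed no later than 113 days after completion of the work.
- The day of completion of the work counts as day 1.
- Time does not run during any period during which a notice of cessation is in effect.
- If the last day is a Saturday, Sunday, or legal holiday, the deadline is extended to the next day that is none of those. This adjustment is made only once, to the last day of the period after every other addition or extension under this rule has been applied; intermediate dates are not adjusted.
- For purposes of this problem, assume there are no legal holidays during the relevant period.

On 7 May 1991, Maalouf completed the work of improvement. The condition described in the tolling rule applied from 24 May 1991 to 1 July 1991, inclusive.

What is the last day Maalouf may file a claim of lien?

October 7, 1991

Counting 7 May 1991 as day 1, day 113 is August 27, 1991.
From May 24, 1991 through July 1, 1991 inclusive is 39 days; tolling adds 39 days: August 27, 1991 + 39 days = October 5, 1991.
October 5, 1991 is Saturday; October 6, 1991 is Sunday. The next qualifying day is October 7, 1991.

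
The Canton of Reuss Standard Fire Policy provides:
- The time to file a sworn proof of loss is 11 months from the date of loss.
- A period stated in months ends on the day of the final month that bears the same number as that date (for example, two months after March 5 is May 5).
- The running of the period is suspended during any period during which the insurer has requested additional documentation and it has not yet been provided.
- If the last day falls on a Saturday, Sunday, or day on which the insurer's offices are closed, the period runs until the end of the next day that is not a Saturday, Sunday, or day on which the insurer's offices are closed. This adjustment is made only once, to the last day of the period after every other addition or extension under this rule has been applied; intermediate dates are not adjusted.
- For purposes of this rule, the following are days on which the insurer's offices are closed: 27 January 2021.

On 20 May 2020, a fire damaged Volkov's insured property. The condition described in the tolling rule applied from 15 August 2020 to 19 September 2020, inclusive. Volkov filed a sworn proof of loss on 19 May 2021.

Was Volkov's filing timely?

Yes

11 months after 20 May 2020 is April 20, 2021.
From August 15, 2020 through September 19, 2020 inclusive is 36 days; tolling adds 36 days: April 20, 2021 + 36 days = May 26, 2021.
May 26, 2021 is a Wednesday and not a day on which the insurer's offices are closed, so no extension applies.
The deadline is May 26, 2021; the filing on May 19, 2021 is on or before that date.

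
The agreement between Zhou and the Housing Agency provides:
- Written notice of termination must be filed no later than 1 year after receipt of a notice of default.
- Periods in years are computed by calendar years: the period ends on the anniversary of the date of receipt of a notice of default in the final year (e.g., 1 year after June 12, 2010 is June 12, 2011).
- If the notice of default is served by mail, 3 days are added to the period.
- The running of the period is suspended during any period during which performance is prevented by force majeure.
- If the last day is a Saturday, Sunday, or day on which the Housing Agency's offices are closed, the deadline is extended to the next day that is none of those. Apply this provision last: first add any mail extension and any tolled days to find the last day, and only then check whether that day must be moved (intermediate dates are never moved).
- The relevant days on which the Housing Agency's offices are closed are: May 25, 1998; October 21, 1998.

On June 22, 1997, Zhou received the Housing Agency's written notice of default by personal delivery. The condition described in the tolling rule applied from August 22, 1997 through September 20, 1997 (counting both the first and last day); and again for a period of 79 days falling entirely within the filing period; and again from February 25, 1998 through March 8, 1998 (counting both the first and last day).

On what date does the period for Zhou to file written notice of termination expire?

October 22, 1998

1 year after June 22, 1997 is June 22, 1998.
Service was not by mail, so no mail extension applies.
From August 22, 1997 through September 20, 1997 inclusive is 30 days; tolling adds 30 days: June 22, 1998 + 30 days = July 22, 1998.
Tolling adds 79 days: July 22, 1998 + 79 days = October 9, 1998.
From February 25, 1998 through March 8, 1998 inclusive is 12 days; tolling adds 12 days: October 9, 1998 + 12 days = October 21, 1998.
October 21, 1998 is a listed holiday. The next qualifying day is October 22, 1998.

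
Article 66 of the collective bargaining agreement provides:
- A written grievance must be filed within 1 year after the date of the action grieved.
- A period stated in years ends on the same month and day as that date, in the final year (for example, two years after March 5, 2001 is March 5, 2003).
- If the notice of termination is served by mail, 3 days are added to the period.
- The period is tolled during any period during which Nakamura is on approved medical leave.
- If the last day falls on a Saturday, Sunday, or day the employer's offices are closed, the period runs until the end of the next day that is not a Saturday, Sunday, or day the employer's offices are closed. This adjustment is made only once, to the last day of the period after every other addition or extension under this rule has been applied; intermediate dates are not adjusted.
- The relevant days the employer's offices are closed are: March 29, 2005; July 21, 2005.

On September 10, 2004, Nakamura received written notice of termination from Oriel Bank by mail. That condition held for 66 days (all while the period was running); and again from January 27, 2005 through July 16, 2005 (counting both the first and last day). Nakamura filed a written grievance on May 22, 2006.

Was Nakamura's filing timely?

No

1 year after September 10, 2004 is September 10, 2005.
Service was by mail, adding 3 days: September 10, 2005 + 3 days = September 13, 2005.
Tolling adds 66 days: September 13, 2005 + 66 days = November 18, 2005.
From January 27, 2005 through July 16, 2005 inclusive is 171 days; tolling adds 171 days: November 18, 2005 + 171 days = May 8, 2006.
May 8, 2006 is a Monday and not a day the employer's offices are closed, so no extension applies.
The deadline is May 8, 2006; the filing on May 22, 2006 is after that date.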